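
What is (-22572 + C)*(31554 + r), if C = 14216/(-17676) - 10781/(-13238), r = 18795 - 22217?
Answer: -18573204383291402/29249361 ≈ -6.3499e+8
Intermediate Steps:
r = -3422
C = 593387/58498722 (C = 14216*(-1/17676) - 10781*(-1/13238) = -3554/4419 + 10781/13238 = 593387/58498722 ≈ 0.010144)
(-22572 + C)*(31554 + r) = (-22572 + 593387/58498722)*(31554 - 3422) = -1320432559597/58498722*28132 = -18573204383291402/29249361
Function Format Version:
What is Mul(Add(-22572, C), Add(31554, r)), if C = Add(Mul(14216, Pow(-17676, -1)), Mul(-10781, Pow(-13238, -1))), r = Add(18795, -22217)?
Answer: Rational(-18573204383291402, 29249361) ≈ -6.3499e+8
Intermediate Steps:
r = -3422
C = Rational(593387, 58498722) (C = Add(Mul(14216, Rational(-1, 17676)), Mul(-10781, Rational(-1, 13238))) = Add(Rational(-3554, 4419), Rational(10781, 13238)) = Rational(593387, 58498722) ≈ 0.010144)
Mul(Add(-22572, C), Add(31554, r)) = Mul(Add(-22572, Rational(593387, 58498722)), Add(31554, -3422)) = Mul(Rational(-1320432559597, 58498722), 28132) = Rational(-18573204383291402, 29249361)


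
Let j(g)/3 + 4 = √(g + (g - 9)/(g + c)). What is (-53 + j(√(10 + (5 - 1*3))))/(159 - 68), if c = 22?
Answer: -5/7 + 3*√(6 + 92*√3)/(182*√(11 + √3)) ≈ -0.65488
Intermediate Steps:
j(g) = -12 + 3*√(g + (-9 + g)/(22 + g)) (j(g) = -12 + 3*√(g + (g - 9)/(g + 22)) = -12 + 3*√(g + (-9 + g)/(22 + g)))
(-53 + j(√(10 + (5 - 1*3))))/(159 - 68) = (-53 + (-12 + 3*√((-9 + √(10 + (5 - 1*3)) + √(10 + (5 - 1*3))*(22 + √(10 + (5 - 1*3))))/(22 + √(10 + (5 - 1*3))))))/(159 - 68) = (-53 + (-12 + 3*√((-9 + √(10 + (5 - 3)) + √(10 + (5 - 3))*(22 + √(10 + (5 - 3))))/(22 + √(10 + (5 - 3))))))/91 = (-53 + (-12 + 3*√((-9 + √(10 + 2) + √(10 + 2)*(22 + √(10 + 2)))/(22 + √(10 + 2)))))*(1/91) = (-53 + (-12 + 3*√((-9 + √12 + √12*(22 + √12))/(22 + √12))))*(1/91) = (-53 + (-12 + 3*√((-9 + 2*√3 + (2*√3)*(22 + 2*√3))/(22 + 2*√3))))*(1/91) = (-53 + (-12 + 3*√((-9 + 2*√3 + 2*√3*(22 + 2*√3))/(22 + 2*√3))))*(1/91) = (-53 + (-12 + 3*(√(-9 + 2*√3 + 2*√3*(22 + 2*√3))/√(22 + 2*√3))))*(1/91) = (-53 + (-12 + 3*√(-9 + 2*√3 + 2*√3*(22 + 2*√3))/√(22 + 2*√3)))*(1/91) = (-65 + 3*√(-9 + 2*√3 + 2*√3*(22 + 2*√3))/√(22 + 2*√3))*(1/91) = -5/7 + 3*√(-9 + 2*√3 + 2*√3*(22 + 2*√3))/(91*√(22 + 2*√3))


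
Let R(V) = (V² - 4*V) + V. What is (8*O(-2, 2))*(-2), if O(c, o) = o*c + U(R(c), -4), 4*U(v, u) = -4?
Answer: 80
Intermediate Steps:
R(V) = V² - 3*V
U(v, u) = -1 (U(v, u) = (¼)*(-4) = -1)
O(c, o) = -1 + c*o (O(c, o) = o*c - 1 = c*o - 1 = -1 + c*o)
(8*O(-2, 2))*(-2) = (8*(-1 - 2*2))*(-2) = (8*(-1 - 4))*(-2) = (8*(-5))*(-2) = -40*(-2) = 80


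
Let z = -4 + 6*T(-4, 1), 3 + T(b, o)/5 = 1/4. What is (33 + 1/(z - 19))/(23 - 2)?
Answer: 6961/4431 ≈ 1.5710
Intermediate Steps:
T(b, o) = -55/4 (T(b, o) = -15 + 5/4 = -55/4)
z = -173/2 (z = -4 + 6*(-55/4) = -4 - 165/2 = -173/2 ≈ -86.500)
(33 + 1/(z - 19))/(23 - 2) = (33 + 1/(-173/2 - 19))/(23 - 2) = (33 + 1/(-211/2))/21 = (33 - 2/211)/21 = (1/21)*(6961/211) = 6961/4431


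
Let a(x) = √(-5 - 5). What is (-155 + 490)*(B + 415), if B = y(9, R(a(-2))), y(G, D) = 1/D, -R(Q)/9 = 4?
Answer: 5004565/36 ≈ 1.3902e+5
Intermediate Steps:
a(x) = I*√10 (a(x) = √(-10) = I*√10)
R(Q) = -36 (R(Q) = -9*4 = -36)
B = -1/36 (B = 1/(-36) = -1/36 ≈ -0.027778)
(-155 + 490)*(B + 415) = (-155 + 490)*(-1/36 + 415) = 335*(14939/36) = 5004565/36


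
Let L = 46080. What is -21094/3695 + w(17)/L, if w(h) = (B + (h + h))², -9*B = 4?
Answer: -3919796717/689575680 ≈ -5.6844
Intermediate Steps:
B = -4/9 (B = -⅑*4 = -4/9 ≈ -0.44444)
w(h) = (-4/9 + 2*h)² (w(h) = (-4/9 + (h + h))² = (-4/9 + 2*h)²)
-21094/3695 + w(17)/L = -21094/3695 + (4*(-2 + 9*17)²/81)/46080 = -21094*1/3695 + (4*(-2 + 153)²/81)*(1/46080) = -21094/3695 + ((4/81)*151²)*(1/46080) = -21094/3695 + ((4/81)*22801)*(1/46080) = -21094/3695 + (91204/81)*(1/46080) = -21094/3695 + 22801/933120 = -3919796717/689575680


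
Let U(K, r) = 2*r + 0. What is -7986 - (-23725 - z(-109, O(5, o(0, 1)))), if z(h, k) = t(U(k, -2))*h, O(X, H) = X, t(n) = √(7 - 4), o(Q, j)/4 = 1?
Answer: 15739 - 109*√3 ≈ 15550.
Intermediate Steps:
o(Q, j) = 4 (o(Q, j) = 4*1 = 4)
U(K, r) = 2*r
t(n) = √3
z(h, k) = h*√3 (z(h, k) = √3*h = h*√3)
-7986 - (-23725 - z(-109, O(5, o(0, 1)))) = -7986 - (-23725 - (-109)*√3) = -7986 - (-23725 + 109*√3) = -7986 + (23725 - 109*√3) = 15739 - 109*√3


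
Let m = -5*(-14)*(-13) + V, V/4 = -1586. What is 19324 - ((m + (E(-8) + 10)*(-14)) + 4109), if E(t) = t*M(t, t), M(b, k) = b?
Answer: 23505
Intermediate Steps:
V = -6344 (V = 4*(-1586) = -6344)
m = -7254 (m = -5*(-14)*(-13) - 6344 = 70*(-13) - 6344 = -910 - 6344 = -7254)
E(t) = t**2 (E(t) = t*t = t**2)
19324 - ((m + (E(-8) + 10)*(-14)) + 4109) = 19324 - ((-7254 + ((-8)**2 + 10)*(-14)) + 4109) = 19324 - ((-7254 + (64 + 10)*(-14)) + 4109) = 19324 - ((-7254 + 74*(-14)) + 4109) = 19324 - ((-7254 - 1036) + 4109) = 19324 - (-8290 + 4109) = 19324 - 1*(-4181) = 19324 + 4181 = 23505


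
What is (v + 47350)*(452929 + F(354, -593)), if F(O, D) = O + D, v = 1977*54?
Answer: 69763150520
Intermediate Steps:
v = 106758
F(O, D) = D + O
(v + 47350)*(452929 + F(354, -593)) = (106758 + 47350)*(452929 + (-593 + 354)) = 154108*(452929 - 239) = 154108*452690 = 69763150520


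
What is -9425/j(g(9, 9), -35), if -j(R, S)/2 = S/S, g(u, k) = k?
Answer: 9425/2 ≈ 4712.5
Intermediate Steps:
j(R, S) = -2 (j(R, S) = -2*S/S = -2*1 = -2)
-9425/j(g(9, 9), -35) = -9425/(-2) = -9425*(-½) = 9425/2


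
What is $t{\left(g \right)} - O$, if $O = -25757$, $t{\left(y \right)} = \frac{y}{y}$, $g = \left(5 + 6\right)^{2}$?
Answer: $25758$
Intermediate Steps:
$g = 121$ ($g = 11^{2} = 121$)
$t{\left(y \right)} = 1$
$t{\left(g \right)} - O = 1 - -25757 = 1 + 25757 = 25758$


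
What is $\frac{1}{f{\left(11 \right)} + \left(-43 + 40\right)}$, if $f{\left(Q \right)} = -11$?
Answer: $- \frac{1}{14} \approx -0.071429$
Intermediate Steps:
$\frac{1}{f{\left(11 \right)} + \left(-43 + 40\right)} = \frac{1}{-11 + \left(-43 + 40\right)} = \frac{1}{-11 - 3} = \frac{1}{-14} = - \frac{1}{14}$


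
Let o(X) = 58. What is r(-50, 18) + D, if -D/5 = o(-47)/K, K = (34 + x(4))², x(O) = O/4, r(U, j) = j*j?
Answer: 79322/245 ≈ 323.76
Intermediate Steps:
r(U, j) = j²
x(O) = O/4 (x(O) = O*(¼) = O/4)
K = 1225 (K = (34 + (¼)*4)² = (34 + 1)² = 35² = 1225)
D = -58/245 (D = -290/1225 = -5*58/1225 = -58/245 ≈ -0.23673)
r(-50, 18) + D = 18² - 58/245 = 324 - 58/245 = 79322/245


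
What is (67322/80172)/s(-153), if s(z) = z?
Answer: -33661/6133158 ≈ -0.0054884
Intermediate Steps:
(67322/80172)/s(-153) = (67322/80172)/(-153) = (67322*(1/80172))*(-1/153) = (33661/40086)*(-1/153) = -33661/6133158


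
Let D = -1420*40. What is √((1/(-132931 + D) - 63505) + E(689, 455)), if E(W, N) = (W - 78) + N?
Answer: I*√2247669903758210/189731 ≈ 249.88*I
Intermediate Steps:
E(W, N) = -78 + N + W (E(W, N) = (-78 + W) + N = -78 + N + W)
D = -56800
√((1/(-132931 + D) - 63505) + E(689, 455)) = √((1/(-132931 - 56800) - 63505) + (-78 + 455 + 689)) = √((1/(-189731) - 63505) + 1066) = √((-1/189731 - 63505) + 1066) = √(-12048867156/189731 + 1066) = √(-11846613910/189731) = I*√2247669903758210/189731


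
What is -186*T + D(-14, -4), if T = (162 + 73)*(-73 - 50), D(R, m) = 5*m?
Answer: 5376310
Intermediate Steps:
T = -28905 (T = 235*(-123) = -28905)
-186*T + D(-14, -4) = -186*(-28905) + 5*(-4) = 5376330 - 20 = 5376310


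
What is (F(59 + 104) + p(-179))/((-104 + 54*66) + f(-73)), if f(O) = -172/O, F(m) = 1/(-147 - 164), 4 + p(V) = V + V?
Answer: -8218559/78605872 ≈ -0.10455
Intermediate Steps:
p(V) = -4 + 2*V (p(V) = -4 + (V + V) = -4 + 2*V)
F(m) = -1/311 (F(m) = 1/(-311) = -1/311)
(F(59 + 104) + p(-179))/((-104 + 54*66) + f(-73)) = (-1/311 + (-4 + 2*(-179)))/((-104 + 54*66) - 172/(-73)) = (-1/311 + (-4 - 358))/((-104 + 3564) - 172*(-1/73)) = (-1/311 - 362)/(3460 + 172/73) = -112583/(311*252752/73) = -112583/311*73/252752 = -8218559/78605872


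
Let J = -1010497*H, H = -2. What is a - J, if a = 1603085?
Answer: -417909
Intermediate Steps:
J = 2020994 (J = -1010497*(-2) = 2020994)
a - J = 1603085 - 1*2020994 = 1603085 - 2020994 = -417909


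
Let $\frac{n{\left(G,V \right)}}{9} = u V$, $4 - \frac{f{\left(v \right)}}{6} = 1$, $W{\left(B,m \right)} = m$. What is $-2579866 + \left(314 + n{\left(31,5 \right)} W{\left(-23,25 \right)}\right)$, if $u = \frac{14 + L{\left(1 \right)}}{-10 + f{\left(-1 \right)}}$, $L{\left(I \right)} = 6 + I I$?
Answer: $- \frac{20612791}{8} \approx -2.5766 \cdot 10^{6}$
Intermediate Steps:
$f{\left(v \right)} = 18$ ($f{\left(v \right)} = 24 - 6 = 18$)
$L{\left(I \right)} = 6 + I^{2}$
$u = \frac{21}{8}$ ($u = \frac{14 + \left(6 + 1^{2}\right)}{-10 + 18} = \frac{14 + \left(6 + 1\right)}{8} = \left(14 + 7\right) \frac{1}{8} = 21 \cdot \frac{1}{8} = \frac{21}{8} \approx 2.625$)
$n{\left(G,V \right)} = \frac{189 V}{8}$ ($n{\left(G,V \right)} = 9 \frac{21 V}{8} = \frac{189 V}{8}$)
$-2579866 + \left(314 + n{\left(31,5 \right)} W{\left(-23,25 \right)}\right) = -2579866 + \left(314 + \frac{189}{8} \cdot 5 \cdot 25\right) = -2579866 + \left(314 + \frac{945}{8} \cdot 25\right) = -2579866 + \left(314 + \frac{23625}{8}\right) = -2579866 + \frac{26137}{8} = - \frac{20612791}{8}$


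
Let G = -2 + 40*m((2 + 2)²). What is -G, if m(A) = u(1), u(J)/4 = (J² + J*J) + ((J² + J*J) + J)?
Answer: -798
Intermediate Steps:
u(J) = 4*J + 16*J² (u(J) = 4*((J² + J*J) + ((J² + J*J) + J)) = 4*((J² + J²) + ((J² + J²) + J)) = 4*(2*J² + (2*J² + J)) = 4*(2*J² + (J + 2*J²)) = 4*(J + 4*J²) = 4*J + 16*J²)
m(A) = 20 (m(A) = 4*1*(1 + 4*1) = 4*1*(1 + 4) = 4*1*5 = 20)
G = 798 (G = -2 + 40*20 = -2 + 800 = 798)
-G = -1*798 = -798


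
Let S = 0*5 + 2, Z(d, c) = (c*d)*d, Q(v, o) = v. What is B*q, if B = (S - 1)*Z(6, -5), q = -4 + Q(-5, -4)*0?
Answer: 720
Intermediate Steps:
Z(d, c) = c*d**2
S = 2 (S = 0 + 2 = 2)
q = -4 (q = -4 - 5*0 = -4 + 0 = -4)
B = -180 (B = (2 - 1)*(-5*6**2) = 1*(-5*36) = 1*(-180) = -180)
B*q = -180*(-4) = 720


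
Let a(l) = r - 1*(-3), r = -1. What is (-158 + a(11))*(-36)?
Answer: 5616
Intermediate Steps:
a(l) = 2 (a(l) = -1 - 1*(-3) = -1 + 3 = 2)
(-158 + a(11))*(-36) = (-158 + 2)*(-36) = -156*(-36) = 5616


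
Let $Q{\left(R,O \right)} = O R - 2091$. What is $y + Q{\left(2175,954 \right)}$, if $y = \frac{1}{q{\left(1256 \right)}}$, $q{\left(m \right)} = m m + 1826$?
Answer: $\frac{3273794735959}{1579362} \approx 2.0729 \cdot 10^{6}$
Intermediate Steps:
$q{\left(m \right)} = 1826 + m^{2}$ ($q{\left(m \right)} = m^{2} + 1826 = 1826 + m^{2}$)
$Q{\left(R,O \right)} = -2091 + O R$
$y = \frac{1}{1579362}$ ($y = \frac{1}{1826 + 1256^{2}} = \frac{1}{1826 + 1577536} = \frac{1}{1579362} \approx 6.3317 \cdot 10^{-7}$)
$y + Q{\left(2175,954 \right)} = \frac{1}{1579362} + \left(-2091 + 954 \cdot 2175\right) = \frac{1}{1579362} + \left(-2091 + 2074950\right) = \frac{1}{1579362} + 2072859 = \frac{3273794735959}{1579362}$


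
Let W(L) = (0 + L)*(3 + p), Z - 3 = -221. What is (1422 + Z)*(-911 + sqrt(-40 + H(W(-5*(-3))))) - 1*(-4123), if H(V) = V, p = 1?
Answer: -1092721 + 2408*sqrt(5) ≈ -1.0873e+6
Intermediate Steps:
Z = -218 (Z = 3 - 221 = -218)
W(L) = 4*L (W(L) = (0 + L)*(3 + 1) = L*4 = 4*L)
(1422 + Z)*(-911 + sqrt(-40 + H(W(-5*(-3))))) - 1*(-4123) = (1422 - 218)*(-911 + sqrt(-40 + 4*(-5*(-3)))) - 1*(-4123) = 1204*(-911 + sqrt(-40 + 4*15)) + 4123 = 1204*(-911 + sqrt(-40 + 60)) + 4123 = 1204*(-911 + sqrt(20)) + 4123 = 1204*(-911 + 2*sqrt(5)) + 4123 = (-1096844 + 2408*sqrt(5)) + 4123 = -1092721 + 2408*sqrt(5)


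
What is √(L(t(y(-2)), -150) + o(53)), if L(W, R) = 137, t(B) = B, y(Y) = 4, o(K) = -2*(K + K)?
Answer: 5*I*√3 ≈ 8.6602*I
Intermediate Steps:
o(K) = -4*K
√(L(t(y(-2)), -150) + o(53)) = √(137 - 4*53) = √(137 - 212) = √(-75) = 5*I*√3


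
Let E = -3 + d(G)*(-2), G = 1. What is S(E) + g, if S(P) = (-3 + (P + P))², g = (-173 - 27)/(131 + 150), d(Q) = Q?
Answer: 47289/281 ≈ 168.29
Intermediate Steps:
g = -200/281 ≈ -0.71174
E = -5 (E = -3 + 1*(-2) = -3 - 2 = -5)
S(P) = (-3 + 2*P)²
S(E) + g = (-3 + 2*(-5))² - 200/281 = (-3 - 10)² - 200/281 = (-13)² - 200/281 = 169 - 200/281 = 47289/281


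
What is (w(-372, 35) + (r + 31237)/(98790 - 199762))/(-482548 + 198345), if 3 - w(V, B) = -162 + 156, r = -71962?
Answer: -949473/28696545316 ≈ -3.3087e-5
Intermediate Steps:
w(V, B) = 9 (w(V, B) = 3 - (-162 + 156) = 3 - 1*(-6) = 3 + 6 = 9)
(w(-372, 35) + (r + 31237)/(98790 - 199762))/(-482548 + 198345) = (9 + (-71962 + 31237)/(98790 - 199762))/(-482548 + 198345) = (9 - 40725/(-100972))/(-284203) = (9 - 40725*(-1/100972))*(-1/284203) = (9 + 40725/100972)*(-1/284203) = (949473/100972)*(-1/284203) = -949473/28696545316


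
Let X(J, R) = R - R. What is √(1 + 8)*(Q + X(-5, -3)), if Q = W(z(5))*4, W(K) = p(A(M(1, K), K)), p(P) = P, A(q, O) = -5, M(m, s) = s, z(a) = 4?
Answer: -60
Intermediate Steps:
X(J, R) = 0
W(K) = -5
Q = -20 (Q = -5*4 = -20)
√(1 + 8)*(Q + X(-5, -3)) = √(1 + 8)*(-20 + 0) = √9*(-20) = 3*(-20) = -60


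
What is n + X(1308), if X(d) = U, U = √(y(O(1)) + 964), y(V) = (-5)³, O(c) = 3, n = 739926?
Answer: 739926 + √839 ≈ 7.3996e+5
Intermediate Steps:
y(V) = -125
U = √839 (U = √(-125 + 964) = √839 ≈ 28.965)
X(d) = √839
n + X(1308) = 739926 + √839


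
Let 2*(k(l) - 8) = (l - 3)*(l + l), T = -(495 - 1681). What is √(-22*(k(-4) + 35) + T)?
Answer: 2*I*√94 ≈ 19.391*I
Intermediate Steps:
T = 1186 (T = -1*(-1186) = 1186)
k(l) = 8 + l*(-3 + l) (k(l) = 8 + ((l - 3)*(l + l))/2 = 8 + ((-3 + l)*(2*l))/2 = 8 + (2*l*(-3 + l))/2 = 8 + l*(-3 + l))
√(-22*(k(-4) + 35) + T) = √(-22*((8 + (-4)² - 3*(-4)) + 35) + 1186) = √(-22*((8 + 16 + 12) + 35) + 1186) = √(-22*(36 + 35) + 1186) = √(-22*71 + 1186) = √(-1562 + 1186) = √(-376) = 2*I*√94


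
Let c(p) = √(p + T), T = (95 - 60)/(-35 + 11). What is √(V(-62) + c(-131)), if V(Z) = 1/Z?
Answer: √(-558 + 49011*I*√66)/186 ≈ 2.3972 + 2.4005*I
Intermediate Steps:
T = -35/24 (T = 35/(-24) = 35*(-1/24) = -35/24 ≈ -1.4583)
c(p) = √(-35/24 + p) (c(p) = √(p - 35/24) = √(-35/24 + p))
√(V(-62) + c(-131)) = √(1/(-62) + √(-210 + 144*(-131))/12) = √(-1/62 + √(-210 - 18864)/12) = √(-1/62 + √(-19074)/12) = √(-1/62 + (17*I*√66)/12) = √(-1/62 + 17*I*√66/12)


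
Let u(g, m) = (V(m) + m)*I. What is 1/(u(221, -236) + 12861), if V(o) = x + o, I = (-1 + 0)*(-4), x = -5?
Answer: 1/10953 ≈ 9.1299e-5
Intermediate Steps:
I = 4 (I = -1*(-4) = 4)
V(o) = -5 + o
u(g, m) = -20 + 8*m (u(g, m) = ((-5 + m) + m)*4 = (-5 + 2*m)*4 = -20 + 8*m)
1/(u(221, -236) + 12861) = 1/((-20 + 8*(-236)) + 12861) = 1/((-20 - 1888) + 12861) = 1/(-1908 + 12861) = 1/10953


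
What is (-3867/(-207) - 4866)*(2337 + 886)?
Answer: -1077980695/69 ≈ -1.5623e+7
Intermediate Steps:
(-3867/(-207) - 4866)*(2337 + 886) = (-3867*(-1/207) - 4866)*3223 = (1289/69 - 4866)*3223 = -334465/69*3223 = -1077980695/69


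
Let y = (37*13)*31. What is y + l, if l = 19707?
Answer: 34618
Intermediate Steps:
y = 14911 (y = 481*31 = 14911)
y + l = 14911 + 19707 = 34618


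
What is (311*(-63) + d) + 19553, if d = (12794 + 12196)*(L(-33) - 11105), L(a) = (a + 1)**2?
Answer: -251924230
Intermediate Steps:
L(a) = (1 + a)**2
d = -251924190 (d = (12794 + 12196)*((1 - 33)**2 - 11105) = 24990*((-32)**2 - 11105) = 24990*(1024 - 11105) = 24990*(-10081) = -251924190)
(311*(-63) + d) + 19553 = (311*(-63) - 251924190) + 19553 = (-19593 - 251924190) + 19553 = -251943783 + 19553 = -251924230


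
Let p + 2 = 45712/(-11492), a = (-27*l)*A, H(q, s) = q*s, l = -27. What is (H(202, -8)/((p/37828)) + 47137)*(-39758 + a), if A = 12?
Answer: -2735642641294710/8587 ≈ -3.1858e+11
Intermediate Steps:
a = 8748 (a = -27*(-27)*12 = 729*12 = 8748)
p = -17174/2873 (p = -2 + 45712/(-11492) = -2 + 45712*(-1/11492) = -2 - 11428/2873 = -17174/2873 ≈ -5.9777)
(H(202, -8)/((p/37828)) + 47137)*(-39758 + a) = ((202*(-8))/((-17174/2873/37828)) + 47137)*(-39758 + 8748) = (-1616/((-17174/2873*1/37828)) + 47137)*(-31010) = (-1616/(-8587/54339922) + 47137)*(-31010) = (-1616*(-54339922/8587) + 47137)*(-31010) = (87813313952/8587 + 47137)*(-31010) = (88218079371/8587)*(-31010) = -2735642641294710/8587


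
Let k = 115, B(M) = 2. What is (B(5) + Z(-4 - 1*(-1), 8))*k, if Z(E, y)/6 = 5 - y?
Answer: -1840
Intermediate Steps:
Z(E, y) = 30 - 6*y (Z(E, y) = 6*(5 - y) = 30 - 6*y)
(B(5) + Z(-4 - 1*(-1), 8))*k = (2 + (30 - 6*8))*115 = (2 + (30 - 48))*115 = (2 - 18)*115 = -16*115 = -1840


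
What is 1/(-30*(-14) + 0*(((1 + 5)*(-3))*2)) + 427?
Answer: 179341/420 ≈ 427.00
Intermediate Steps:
1/(-30*(-14) + 0*(((1 + 5)*(-3))*2)) + 427 = 1/(420 + 0*((6*(-3))*2)) + 427 = 1/(420 + 0*(-18*2)) + 427 = 1/(420 + 0*(-36)) + 427 = 1/(420 + 0) + 427 = 1/420 + 427 = 179341/420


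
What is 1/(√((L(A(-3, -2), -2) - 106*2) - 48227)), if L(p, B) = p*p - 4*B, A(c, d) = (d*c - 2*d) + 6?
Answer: -I*√1927/9635 ≈ -0.0045561*I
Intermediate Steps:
A(c, d) = 6 - 2*d + c*d (A(c, d) = (c*d - 2*d) + 6 = (-2*d + c*d) + 6 = 6 - 2*d + c*d)
L(p, B) = p² - 4*B
1/(√((L(A(-3, -2), -2) - 106*2) - 48227)) = 1/(√((((6 - 2*(-2) - 3*(-2))² - 4*(-2)) - 106*2) - 48227)) = 1/(√((((6 + 4 + 6)² + 8) - 212) - 48227)) = 1/(√(((16² + 8) - 212) - 48227)) = 1/(√(((256 + 8) - 212) - 48227)) = 1/(√((264 - 212) - 48227)) = 1/(√(52 - 48227)) = 1/(√(-48175)) = 1/(5*I*√1927) = -I*√1927/9635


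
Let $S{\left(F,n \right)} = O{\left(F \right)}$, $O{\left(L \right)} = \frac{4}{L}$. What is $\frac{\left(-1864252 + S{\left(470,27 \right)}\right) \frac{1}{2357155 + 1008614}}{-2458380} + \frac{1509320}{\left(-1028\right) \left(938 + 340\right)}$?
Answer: $- \frac{20380739222902691827}{17740369405039549950} \approx -1.1488$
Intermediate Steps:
$S{\left(F,n \right)} = \frac{4}{F}$
$\frac{\left(-1864252 + S{\left(470,27 \right)}\right) \frac{1}{2357155 + 1008614}}{-2458380} + \frac{1509320}{\left(-1028\right) \left(938 + 340\right)} = \frac{\left(-1864252 + \frac{4}{470}\right) \frac{1}{2357155 + 1008614}}{-2458380} + \frac{1509320}{\left(-1028\right) \left(938 + 340\right)} = \frac{-1864252 + 4 \cdot \frac{1}{470}}{3365769} \left(- \frac{1}{2458380}\right) + \frac{1509320}{\left(-1028\right) 1278} = \left(-1864252 + \frac{2}{235}\right) \frac{1}{3365769} \left(- \frac{1}{2458380}\right) + \frac{1509320}{-1313784} = \left(- \frac{438099218}{235}\right) \frac{1}{3365769} \left(- \frac{1}{2458380}\right) + 1509320 \left(- \frac{1}{1313784}\right) = \left(- \frac{438099218}{790955715}\right) \left(- \frac{1}{2458380}\right) - \frac{188665}{164223} = \frac{219049609}{972234855320850} - \frac{188665}{164223} = - \frac{20380739222902691827}{17740369405039549950}$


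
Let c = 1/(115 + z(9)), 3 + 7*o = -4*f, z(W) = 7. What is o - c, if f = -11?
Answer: 4995/854 ≈ 5.8489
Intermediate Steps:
o = 41/7 (o = -3/7 + (-4*(-11))/7 = -3/7 + (⅐)*44 = -3/7 + 44/7 = 41/7 ≈ 5.8571)
c = 1/122 (c = 1/(115 + 7) = 1/122 ≈ 0.0081967)
o - c = 41/7 - 1*1/122 = 41/7 - 1/122 = 4995/854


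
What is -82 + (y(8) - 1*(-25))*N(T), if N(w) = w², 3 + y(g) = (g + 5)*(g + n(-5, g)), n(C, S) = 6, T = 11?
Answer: 24602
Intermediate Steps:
y(g) = -3 + (5 + g)*(6 + g) (y(g) = -3 + (g + 5)*(g + 6) = -3 + (5 + g)*(6 + g))
-82 + (y(8) - 1*(-25))*N(T) = -82 + ((27 + 8² + 11*8) - 1*(-25))*11² = -82 + ((27 + 64 + 88) + 25)*121 = -82 + (179 + 25)*121 = -82 + 204*121 = -82 + 24684 = 24602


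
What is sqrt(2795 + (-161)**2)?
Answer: 2*sqrt(7179) ≈ 169.46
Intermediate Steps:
sqrt(2795 + (-161)**2) = sqrt(2795 + 25921) = sqrt(28716) = 2*sqrt(7179)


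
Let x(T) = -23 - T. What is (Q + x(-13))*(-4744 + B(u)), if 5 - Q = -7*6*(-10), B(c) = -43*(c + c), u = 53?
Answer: 3953350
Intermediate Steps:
B(c) = -86*c
Q = -415 (Q = 5 - (-7*6)*(-10) = 5 - (-42)*(-10) = 5 - 1*420 = 5 - 420 = -415)
(Q + x(-13))*(-4744 + B(u)) = (-415 + (-23 - 1*(-13)))*(-4744 - 86*53) = (-415 + (-23 + 13))*(-4744 - 4558) = (-415 - 10)*(-9302) = -425*(-9302) = 3953350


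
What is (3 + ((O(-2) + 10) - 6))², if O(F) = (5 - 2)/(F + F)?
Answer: 625/16 ≈ 39.063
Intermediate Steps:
O(F) = 3/(2*F) (O(F) = 3/((2*F)) = 3*(1/(2*F)) = 3/(2*F))
(3 + ((O(-2) + 10) - 6))² = (3 + (((3/2)/(-2) + 10) - 6))² = (3 + (((3/2)*(-½) + 10) - 6))² = (3 + ((-¾ + 10) - 6))² = (3 + (37/4 - 6))² = (3 + 13/4)² = (25/4)² = 625/16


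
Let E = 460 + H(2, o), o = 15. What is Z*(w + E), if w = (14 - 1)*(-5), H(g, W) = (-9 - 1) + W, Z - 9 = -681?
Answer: -268800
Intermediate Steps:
Z = -672 (Z = 9 - 681 = -672)
H(g, W) = -10 + W
E = 465 (E = 460 + (-10 + 15) = 460 + 5 = 465)
w = -65 (w = 13*(-5) = -65)
Z*(w + E) = -672*(-65 + 465) = -672*400 = -268800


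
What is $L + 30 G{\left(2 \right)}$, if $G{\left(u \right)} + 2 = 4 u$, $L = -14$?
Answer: $166$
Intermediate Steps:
$G{\left(u \right)} = -2 + 4 u$
$L + 30 G{\left(2 \right)} = -14 + 30 \left(-2 + 4 \cdot 2\right) = -14 + 30 \left(-2 + 8\right) = -14 + 30 \cdot 6 = -14 + 180 = 166$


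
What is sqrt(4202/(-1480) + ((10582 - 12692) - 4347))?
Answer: I*sqrt(884351985)/370 ≈ 80.373*I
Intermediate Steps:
sqrt(4202/(-1480) + ((10582 - 12692) - 4347)) = sqrt(4202*(-1/1480) + (-2110 - 4347)) = sqrt(-2101/740 - 6457) = sqrt(-4780281/740) = I*sqrt(884351985)/370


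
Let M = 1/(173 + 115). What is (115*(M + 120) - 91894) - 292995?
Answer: -106873517/288 ≈ -3.7109e+5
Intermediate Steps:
M = 1/288 ≈ 0.0034722
(115*(M + 120) - 91894) - 292995 = (115*(1/288 + 120) - 91894) - 292995 = (115*(34561/288) - 91894) - 292995 = (3974515/288 - 91894) - 292995 = -22490957/288 - 292995 = -106873517/288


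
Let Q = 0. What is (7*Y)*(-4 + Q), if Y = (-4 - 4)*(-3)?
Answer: -672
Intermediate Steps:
Y = 24 (Y = -8*(-3) = 24)
(7*Y)*(-4 + Q) = (7*24)*(-4 + 0) = 168*(-4) = -672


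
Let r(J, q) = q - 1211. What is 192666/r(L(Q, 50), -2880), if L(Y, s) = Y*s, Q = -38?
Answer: -192666/4091 ≈ -47.095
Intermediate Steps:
r(J, q) = -1211 + q
192666/r(L(Q, 50), -2880) = 192666/(-1211 - 2880) = 192666/(-4091) = 192666*(-1/4091) = -192666/4091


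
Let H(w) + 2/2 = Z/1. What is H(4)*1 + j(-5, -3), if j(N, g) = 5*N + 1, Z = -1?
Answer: -26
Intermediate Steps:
j(N, g) = 1 + 5*N
H(w) = -2 (H(w) = -1 - 1/1 = -1 - 1*1 = -1 - 1 = -2)
H(4)*1 + j(-5, -3) = -2*1 + (1 + 5*(-5)) = -2 + (1 - 25) = -2 - 24 = -26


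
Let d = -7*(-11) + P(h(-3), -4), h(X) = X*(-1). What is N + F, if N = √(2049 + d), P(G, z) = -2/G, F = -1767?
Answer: -1767 + 2*√4782/3 ≈ -1720.9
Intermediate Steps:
h(X) = -X
d = 229/3 (d = -7*(-11) - 2/((-1*(-3))) = 77 - 2/3 = 77 - 2*⅓ = 77 - ⅔ = 229/3 ≈ 76.333)
N = 2*√4782/3 (N = √(2049 + 229/3) = √(6376/3) = 2*√4782/3 ≈ 46.101)
N + F = 2*√4782/3 - 1767 = -1767 + 2*√4782/3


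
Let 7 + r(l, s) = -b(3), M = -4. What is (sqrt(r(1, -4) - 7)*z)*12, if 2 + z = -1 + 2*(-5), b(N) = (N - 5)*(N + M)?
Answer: -624*I ≈ -624.0*I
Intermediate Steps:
b(N) = (-5 + N)*(-4 + N) (b(N) = (N - 5)*(N - 4) = (-5 + N)*(-4 + N))
r(l, s) = -9 (r(l, s) = -7 - (20 + 3**2 - 9*3) = -7 - (20 + 9 - 27) = -7 - 1*2 = -7 - 2 = -9)
z = -13 (z = -2 + (-1 + 2*(-5)) = -2 + (-1 - 10) = -2 - 11 = -13)
(sqrt(r(1, -4) - 7)*z)*12 = (sqrt(-9 - 7)*(-13))*12 = (sqrt(-16)*(-13))*12 = ((4*I)*(-13))*12 = -52*I*12 = -624*I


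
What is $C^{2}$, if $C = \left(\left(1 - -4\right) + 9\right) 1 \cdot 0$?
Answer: $0$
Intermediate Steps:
$C = 0$ ($C = \left(\left(1 + 4\right) + 9\right) 0 = \left(5 + 9\right) 0 = 14 \cdot 0 = 0$)
$C^{2} = 0^{2} = 0$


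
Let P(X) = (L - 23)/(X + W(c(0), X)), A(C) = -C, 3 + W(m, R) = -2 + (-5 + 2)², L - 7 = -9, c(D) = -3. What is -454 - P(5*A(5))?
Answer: -9559/21 ≈ -455.19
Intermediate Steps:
L = -2 (L = 7 - 9 = -2)
W(m, R) = 4 (W(m, R) = -3 + (-2 + (-5 + 2)²) = -3 + (-2 + (-3)²) = -3 + (-2 + 9) = -3 + 7 = 4)
P(X) = -25/(4 + X) (P(X) = (-2 - 23)/(X + 4) = -25/(4 + X))
-454 - P(5*A(5)) = -454 - (-25)/(4 + 5*(-1*5)) = -454 - (-25)/(4 + 5*(-5)) = -454 - (-25)/(4 - 25) = -454 - (-25)/(-21) = -454 - (-25)*(-1)/21 = -454 - 1*25/21 = -454 - 25/21 = -9559/21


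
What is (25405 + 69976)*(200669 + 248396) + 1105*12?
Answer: 42832282025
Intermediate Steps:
(25405 + 69976)*(200669 + 248396) + 1105*12 = 95381*449065 + 13260 = 42832268765 + 13260 = 42832282025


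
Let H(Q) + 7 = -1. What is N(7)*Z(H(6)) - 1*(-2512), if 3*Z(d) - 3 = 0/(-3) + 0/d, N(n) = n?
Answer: 2519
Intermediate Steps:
H(Q) = -8 (H(Q) = -7 - 1 = -8)
Z(d) = 1 (Z(d) = 1 + (0/(-3) + 0/d)/3 = 1 + (0*(-1/3) + 0)/3 = 1 + (0 + 0)/3 = 1 + (1/3)*0 = 1 + 0 = 1)
N(7)*Z(H(6)) - 1*(-2512) = 7*1 - 1*(-2512) = 7 + 2512 = 2519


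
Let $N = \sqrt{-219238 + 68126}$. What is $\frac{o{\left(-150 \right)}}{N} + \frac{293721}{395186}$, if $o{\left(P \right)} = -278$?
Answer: $\frac{293721}{395186} + \frac{139 i \sqrt{37778}}{37778} \approx 0.74325 + 0.71515 i$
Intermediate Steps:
$N = 2 i \sqrt{37778}$ ($N = \sqrt{-151112} = 2 i \sqrt{37778} \approx 388.73 i$)
$\frac{o{\left(-150 \right)}}{N} + \frac{293721}{395186} = - \frac{278}{2 i \sqrt{37778}} + \frac{293721}{395186} = - 278 \left(- \frac{i \sqrt{37778}}{75556}\right) + 293721 \cdot \frac{1}{395186} = \frac{139 i \sqrt{37778}}{37778} + \frac{293721}{395186} = \frac{293721}{395186} + \frac{139 i \sqrt{37778}}{37778}$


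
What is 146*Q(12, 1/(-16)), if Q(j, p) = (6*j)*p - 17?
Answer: -3139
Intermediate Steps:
Q(j, p) = -17 + 6*j*p (Q(j, p) = 6*j*p - 17 = -17 + 6*j*p)
146*Q(12, 1/(-16)) = 146*(-17 + 6*12/(-16)) = 146*(-17 + 6*12*(-1/16)) = 146*(-17 - 9/2) = 146*(-43/2) = -3139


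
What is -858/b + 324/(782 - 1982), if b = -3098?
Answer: 1077/154900 ≈ 0.0069529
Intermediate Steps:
-858/b + 324/(782 - 1982) = -858/(-3098) + 324/(782 - 1982) = -858*(-1/3098) + 324/(-1200) = 429/1549 + 324*(-1/1200) = 429/1549 - 27/100 = 1077/154900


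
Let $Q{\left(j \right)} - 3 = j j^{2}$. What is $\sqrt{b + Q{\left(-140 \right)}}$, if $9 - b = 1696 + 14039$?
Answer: $i \sqrt{2759723} \approx 1661.2 i$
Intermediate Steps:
$b = -15726$ ($b = 9 - \left(1696 + 14039\right) = 9 - 15735 = -15726$)
$Q{\left(j \right)} = 3 + j^{3}$ ($Q{\left(j \right)} = 3 + j j^{2} = 3 + j^{3}$)
$\sqrt{b + Q{\left(-140 \right)}} = \sqrt{-15726 + \left(3 + \left(-140\right)^{3}\right)} = \sqrt{-15726 + \left(3 - 2744000\right)} = \sqrt{-15726 - 2743997} = \sqrt{-2759723} = i \sqrt{2759723}$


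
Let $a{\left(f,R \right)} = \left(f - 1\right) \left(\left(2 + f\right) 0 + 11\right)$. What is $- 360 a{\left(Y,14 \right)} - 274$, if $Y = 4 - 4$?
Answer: $3686$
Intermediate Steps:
$Y = 0$ ($Y = 4 - 4 = 0$)
$a{\left(f,R \right)} = -11 + 11 f$ ($a{\left(f,R \right)} = \left(-1 + f\right) \left(0 + 11\right) = \left(-1 + f\right) 11 = -11 + 11 f$)
$- 360 a{\left(Y,14 \right)} - 274 = - 360 \left(-11 + 11 \cdot 0\right) - 274 = - 360 \left(-11 + 0\right) - 274 = \left(-360\right) \left(-11\right) - 274 = 3960 - 274 = 3686$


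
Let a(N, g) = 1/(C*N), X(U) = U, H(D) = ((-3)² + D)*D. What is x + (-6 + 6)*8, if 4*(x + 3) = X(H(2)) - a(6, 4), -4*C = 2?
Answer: 31/12 ≈ 2.5833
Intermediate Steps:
C = -½ (C = -¼*2 = -½ ≈ -0.50000)
H(D) = D*(9 + D) (H(D) = (9 + D)*D = D*(9 + D))
a(N, g) = -2/N (a(N, g) = 1/(-N/2) = -2/N)
x = 31/12 (x = -3 + (2*(9 + 2) - (-2)/6)/4 = -3 + (2*11 - (-2)/6)/4 = -3 + (22 - 1*(-⅓))/4 = -3 + (22 + ⅓)/4 = -3 + (¼)*(67/3) = -3 + 67/12 = 31/12 ≈ 2.5833)
x + (-6 + 6)*8 = 31/12 + (-6 + 6)*8 = 31/12 + 0*8 = 31/12 + 0 = 31/12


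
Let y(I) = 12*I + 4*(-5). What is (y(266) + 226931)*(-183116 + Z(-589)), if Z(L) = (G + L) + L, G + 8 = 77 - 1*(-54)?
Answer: -42378299613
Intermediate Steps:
G = 123 (G = -8 + (77 - 1*(-54)) = -8 + (77 + 54) = -8 + 131 = 123)
Z(L) = 123 + 2*L (Z(L) = (123 + L) + L = 123 + 2*L)
y(I) = -20 + 12*I (y(I) = 12*I - 20 = -20 + 12*I)
(y(266) + 226931)*(-183116 + Z(-589)) = ((-20 + 12*266) + 226931)*(-183116 + (123 + 2*(-589))) = ((-20 + 3192) + 226931)*(-183116 + (123 - 1178)) = (3172 + 226931)*(-183116 - 1055) = 230103*(-184171) = -42378299613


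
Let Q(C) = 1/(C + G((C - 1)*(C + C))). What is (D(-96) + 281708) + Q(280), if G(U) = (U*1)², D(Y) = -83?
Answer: 6874730380455001/24410937880 ≈ 2.8163e+5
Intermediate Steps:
G(U) = U²
Q(C) = 1/(C + 4*C²*(-1 + C)²) (Q(C) = 1/(C + ((C - 1)*(C + C))²) = 1/(C + ((-1 + C)*(2*C))²) = 1/(C + (2*C*(-1 + C))²) = 1/(C + 4*C²*(-1 + C)²))
(D(-96) + 281708) + Q(280) = (-83 + 281708) + 1/(280*(1 + 4*280*(-1 + 280)²)) = 281625 + 1/(280*(1 + 4*280*279²)) = 281625 + 1/(280*(1 + 4*280*77841)) = 281625 + 1/(280*(1 + 87181920)) = 281625 + (1/280)/87181921 = 281625 + (1/280)*(1/87181921) = 281625 + 1/24410937880 = 6874730380455001/24410937880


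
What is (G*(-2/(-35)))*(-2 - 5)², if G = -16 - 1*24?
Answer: -112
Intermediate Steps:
G = -40 (G = -16 - 24 = -40)
(G*(-2/(-35)))*(-2 - 5)² = (-(-80)/(-35))*(-2 - 5)² = -(-80)*(-1)/35*(-7)² = -40*2/35*49 = -16/7*49 = -112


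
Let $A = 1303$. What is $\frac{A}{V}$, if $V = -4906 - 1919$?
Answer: $- \frac{1303}{6825} \approx -0.19092$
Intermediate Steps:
$V = -6825$ ($V = -4906 - 1919 = -6825$)
$\frac{A}{V} = \frac{1303}{-6825} = 1303 \left(- \frac{1}{6825}\right) = - \frac{1303}{6825}$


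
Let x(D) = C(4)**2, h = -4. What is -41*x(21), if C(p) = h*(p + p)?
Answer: -41984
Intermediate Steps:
C(p) = -8*p (C(p) = -4*(p + p) = -8*p)
x(D) = 1024 (x(D) = (-8*4)**2 = (-32)**2 = 1024)
-41*x(21) = -41*1024 = -41984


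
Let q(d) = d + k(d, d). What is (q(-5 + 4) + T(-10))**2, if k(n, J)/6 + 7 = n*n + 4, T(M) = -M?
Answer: 9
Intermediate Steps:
k(n, J) = -18 + 6*n**2 (k(n, J) = -42 + 6*(n*n + 4) = -42 + 6*(n**2 + 4) = -42 + 6*(4 + n**2) = -42 + (24 + 6*n**2) = -18 + 6*n**2)
q(d) = -18 + d + 6*d**2 (q(d) = d + (-18 + 6*d**2) = -18 + d + 6*d**2)
(q(-5 + 4) + T(-10))**2 = ((-18 + (-5 + 4) + 6*(-5 + 4)**2) - 1*(-10))**2 = ((-18 - 1 + 6*(-1)**2) + 10)**2 = ((-18 - 1 + 6*1) + 10)**2 = ((-18 - 1 + 6) + 10)**2 = (-13 + 10)**2 = (-3)**2 = 9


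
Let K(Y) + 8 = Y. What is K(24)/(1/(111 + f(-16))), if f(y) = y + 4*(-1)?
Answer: 1456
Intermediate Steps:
f(y) = -4 + y (f(y) = y - 4 = -4 + y)
K(Y) = -8 + Y
K(24)/(1/(111 + f(-16))) = (-8 + 24)/(1/(111 + (-4 - 16))) = 16/(1/(111 - 20)) = 16/(1/91) = 16*91 = 1456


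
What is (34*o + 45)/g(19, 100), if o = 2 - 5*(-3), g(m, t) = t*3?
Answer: 623/300 ≈ 2.0767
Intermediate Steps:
g(m, t) = 3*t
o = 17 (o = 2 + 15 = 17)
(34*o + 45)/g(19, 100) = (34*17 + 45)/((3*100)) = (578 + 45)/300 = 623*(1/300) = 623/300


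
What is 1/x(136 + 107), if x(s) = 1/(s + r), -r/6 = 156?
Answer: -693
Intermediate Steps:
r = -936 (r = -6*156 = -936)
x(s) = 1/(-936 + s) (x(s) = 1/(s - 936) = 1/(-936 + s))
1/x(136 + 107) = 1/(1/(-936 + (136 + 107))) = 1/(1/(-936 + 243)) = 1/(1/(-693)) = 1/(-1/693) = -693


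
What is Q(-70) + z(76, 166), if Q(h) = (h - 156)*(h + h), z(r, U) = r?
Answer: 31716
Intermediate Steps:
Q(h) = 2*h*(-156 + h) (Q(h) = (-156 + h)*(2*h) = 2*h*(-156 + h))
Q(-70) + z(76, 166) = 2*(-70)*(-156 - 70) + 76 = 2*(-70)*(-226) + 76 = 31640 + 76 = 31716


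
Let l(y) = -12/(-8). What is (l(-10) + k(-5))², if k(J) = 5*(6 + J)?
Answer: 169/4 ≈ 42.250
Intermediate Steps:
l(y) = 3/2 (l(y) = -12*(-⅛) = 3/2)
k(J) = 30 + 5*J
(l(-10) + k(-5))² = (3/2 + (30 + 5*(-5)))² = (3/2 + (30 - 25))² = (3/2 + 5)² = (13/2)² = 169/4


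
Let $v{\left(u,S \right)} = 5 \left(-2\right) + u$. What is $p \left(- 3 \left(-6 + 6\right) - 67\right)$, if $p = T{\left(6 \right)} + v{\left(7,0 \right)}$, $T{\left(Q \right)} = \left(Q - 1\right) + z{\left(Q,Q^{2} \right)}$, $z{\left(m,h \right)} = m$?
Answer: $-536$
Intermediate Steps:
$T{\left(Q \right)} = -1 + 2 Q$ ($T{\left(Q \right)} = \left(Q - 1\right) + Q = \left(-1 + Q\right) + Q = -1 + 2 Q$)
$v{\left(u,S \right)} = -10 + u$
$p = 8$ ($p = \left(-1 + 2 \cdot 6\right) + \left(-10 + 7\right) = \left(-1 + 12\right) - 3 = 11 - 3 = 8$)
$p \left(- 3 \left(-6 + 6\right) - 67\right) = 8 \left(- 3 \left(-6 + 6\right) - 67\right) = 8 \left(\left(-3\right) 0 - 67\right) = 8 \left(0 - 67\right) = 8 \left(-67\right) = -536$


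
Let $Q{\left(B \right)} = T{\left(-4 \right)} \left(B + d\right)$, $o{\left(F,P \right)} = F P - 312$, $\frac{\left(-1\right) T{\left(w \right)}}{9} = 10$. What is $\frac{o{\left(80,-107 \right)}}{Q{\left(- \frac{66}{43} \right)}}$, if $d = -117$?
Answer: $- \frac{190748}{229365} \approx -0.83164$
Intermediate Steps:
$T{\left(w \right)} = -90$ ($T{\left(w \right)} = \left(-9\right) 10 = -90$)
$o{\left(F,P \right)} = -312 + F P$
$Q{\left(B \right)} = 10530 - 90 B$ ($Q{\left(B \right)} = - 90 \left(B - 117\right) = - 90 \left(-117 + B\right) = 10530 - 90 B$)
$\frac{o{\left(80,-107 \right)}}{Q{\left(- \frac{66}{43} \right)}} = \frac{-312 + 80 \left(-107\right)}{10530 - 90 \left(- \frac{66}{43}\right)} = \frac{-312 - 8560}{10530 - 90 \left(\left(-66\right) \frac{1}{43}\right)} = - \frac{8872}{10530 - - \frac{5940}{43}} = - \frac{8872}{10530 + \frac{5940}{43}} = - \frac{8872}{\frac{458730}{43}} = \left(-8872\right) \frac{43}{458730} = - \frac{190748}{229365}$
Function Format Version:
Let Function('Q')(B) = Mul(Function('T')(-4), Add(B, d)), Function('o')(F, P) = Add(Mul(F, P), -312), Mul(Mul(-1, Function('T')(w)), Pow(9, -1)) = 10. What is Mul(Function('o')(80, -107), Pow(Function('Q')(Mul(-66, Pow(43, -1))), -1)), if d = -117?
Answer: Rational(-190748, 229365) ≈ -0.83164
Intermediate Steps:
Function('T')(w) = -90 (Function('T')(w) = Mul(-9, 10) = -90)
Function('o')(F, P) = Add(-312, Mul(F, P))
Function('Q')(B) = Add(10530, Mul(-90, B)) (Function('Q')(B) = Mul(-90, Add(B, -117)) = Mul(-90, Add(-117, B)) = Add(10530, Mul(-90, B)))
Mul(Function('o')(80, -107), Pow(Function('Q')(Mul(-66, Pow(43, -1))), -1)) = Mul(Add(-312, Mul(80, -107)), Pow(Add(10530, Mul(-90, Mul(-66, Pow(43, -1)))), -1)) = Mul(Add(-312, -8560), Pow(Add(10530, Mul(-90, Mul(-66, Rational(1, 43)))), -1)) = Mul(-8872, Pow(Add(10530, Mul(-90, Rational(-66, 43))), -1)) = Mul(-8872, Pow(Add(10530, Rational(5940, 43)), -1)) = Mul(-8872, Pow(Rational(458730, 43), -1)) = Mul(-8872, Rational(43, 458730)) = Rational(-190748, 229365)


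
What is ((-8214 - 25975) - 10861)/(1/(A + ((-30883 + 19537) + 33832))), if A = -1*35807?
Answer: 600111050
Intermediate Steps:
A = -35807
((-8214 - 25975) - 10861)/(1/(A + ((-30883 + 19537) + 33832))) = ((-8214 - 25975) - 10861)/(1/(-35807 + ((-30883 + 19537) + 33832))) = (-34189 - 10861)/(1/(-35807 + (-11346 + 33832))) = -45050/(1/(-35807 + 22486)) = -45050/(1/(-13321)) = -45050/(-1/13321) = -45050*(-13321) = 600111050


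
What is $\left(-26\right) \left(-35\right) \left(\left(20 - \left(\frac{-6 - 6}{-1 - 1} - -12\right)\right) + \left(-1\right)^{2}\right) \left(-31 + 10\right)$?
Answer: $-57330$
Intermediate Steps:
$\left(-26\right) \left(-35\right) \left(\left(20 - \left(\frac{-6 - 6}{-1 - 1} - -12\right)\right) + \left(-1\right)^{2}\right) \left(-31 + 10\right) = 910 \left(\left(20 - \left(- \frac{12}{-2} + 12\right)\right) + 1\right) \left(-21\right) = 910 \left(\left(20 - \left(\left(-12\right) \left(- \frac{1}{2}\right) + 12\right)\right) + 1\right) \left(-21\right) = 910 \left(\left(20 - \left(6 + 12\right)\right) + 1\right) \left(-21\right) = 910 \left(\left(20 - 18\right) + 1\right) \left(-21\right) = 910 \left(2 + 1\right) \left(-21\right) = 910 \cdot 3 \left(-21\right) = 910 \left(-63\right) = -57330$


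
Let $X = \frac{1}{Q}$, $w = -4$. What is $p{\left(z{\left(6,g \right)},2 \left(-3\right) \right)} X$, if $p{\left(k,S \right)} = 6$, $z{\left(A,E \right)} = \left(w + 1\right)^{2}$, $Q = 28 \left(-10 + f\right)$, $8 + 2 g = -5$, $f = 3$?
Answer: $- \frac{3}{98} \approx -0.030612$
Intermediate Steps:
$g = - \frac{13}{2}$ ($g = -4 + \frac{1}{2} \left(-5\right) = -4 - \frac{5}{2} = - \frac{13}{2} \approx -6.5$)
$Q = -196$ ($Q = 28 \left(-10 + 3\right) = 28 \left(-7\right) = -196$)
$z{\left(A,E \right)} = 9$ ($z{\left(A,E \right)} = \left(-4 + 1\right)^{2} = \left(-3\right)^{2} = 9$)
$X = - \frac{1}{196}$ ($X = \frac{1}{-196} = - \frac{1}{196} \approx -0.005102$)
$p{\left(z{\left(6,g \right)},2 \left(-3\right) \right)} X = 6 \left(- \frac{1}{196}\right) = - \frac{3}{98}$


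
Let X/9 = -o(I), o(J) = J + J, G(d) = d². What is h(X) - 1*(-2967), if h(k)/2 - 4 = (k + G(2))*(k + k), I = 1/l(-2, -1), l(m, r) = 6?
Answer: 2963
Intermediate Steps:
I = ⅙ (I = 1/6 = ⅙ ≈ 0.16667)
o(J) = 2*J
X = -3 (X = 9*(-2/6) = 9*(-1*⅓) = 9*(-⅓) = -3)
h(k) = 8 + 4*k*(4 + k) (h(k) = 8 + 2*((k + 2²)*(k + k)) = 8 + 2*((k + 4)*(2*k)) = 8 + 2*((4 + k)*(2*k)) = 8 + 2*(2*k*(4 + k)) = 8 + 4*k*(4 + k))
h(X) - 1*(-2967) = (8 + 4*(-3)² + 16*(-3)) - 1*(-2967) = (8 + 4*9 - 48) + 2967 = (8 + 36 - 48) + 2967 = -4 + 2967 = 2963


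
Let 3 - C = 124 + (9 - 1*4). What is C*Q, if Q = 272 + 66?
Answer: -42588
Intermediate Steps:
Q = 338
C = -126 (C = 3 - (124 + (9 - 1*4)) = 3 - (124 + (9 - 4)) = 3 - (124 + 5) = 3 - 1*129 = 3 - 129 = -126)
C*Q = -126*338 = -42588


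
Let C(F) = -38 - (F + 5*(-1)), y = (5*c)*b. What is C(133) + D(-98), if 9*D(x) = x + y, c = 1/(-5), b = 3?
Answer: -1595/9 ≈ -177.22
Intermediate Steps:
c = -⅕ ≈ -0.20000
y = -3 (y = (5*(-⅕))*3 = -1*3 = -3)
C(F) = -33 - F (C(F) = -38 - (F - 5) = -38 - (-5 + F) = -38 + (5 - F) = -33 - F)
D(x) = -⅓ + x/9 (D(x) = (x - 3)/9 = (-3 + x)/9 = -⅓ + x/9)
C(133) + D(-98) = (-33 - 1*133) + (-⅓ + (⅑)*(-98)) = (-33 - 133) + (-⅓ - 98/9) = -166 - 101/9 = -1595/9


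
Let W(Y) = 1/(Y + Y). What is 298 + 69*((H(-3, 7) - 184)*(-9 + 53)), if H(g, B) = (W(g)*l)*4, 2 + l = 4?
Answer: -562374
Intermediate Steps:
l = 2 (l = -2 + 4 = 2)
W(Y) = 1/(2*Y)
H(g, B) = 4/g (H(g, B) = ((1/(2*g))*2)*4 = 4/g)
298 + 69*((H(-3, 7) - 184)*(-9 + 53)) = 298 + 69*((4/(-3) - 184)*(-9 + 53)) = 298 + 69*((4*(-1/3) - 184)*44) = 298 + 69*((-4/3 - 184)*44) = 298 + 69*(-556/3*44) = 298 + 69*(-24464/3) = 298 - 562672 = -562374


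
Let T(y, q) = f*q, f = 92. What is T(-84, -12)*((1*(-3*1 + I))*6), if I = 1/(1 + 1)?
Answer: 16560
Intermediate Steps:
I = 1/2 ≈ 0.50000
T(y, q) = 92*q
T(-84, -12)*((1*(-3*1 + I))*6) = (92*(-12))*((1*(-3*1 + 1/2))*6) = -1104*1*(-3 + 1/2)*6 = -1104*1*(-5/2)*6 = -(-2760)*6 = -1104*(-15) = 16560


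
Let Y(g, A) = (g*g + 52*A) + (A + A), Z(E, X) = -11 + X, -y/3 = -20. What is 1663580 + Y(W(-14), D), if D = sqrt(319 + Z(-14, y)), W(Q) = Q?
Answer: 1663776 + 216*sqrt(23) ≈ 1.6648e+6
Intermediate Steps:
y = 60 (y = -3*(-20) = 60)
D = 4*sqrt(23) (D = sqrt(319 + (-11 + 60)) = sqrt(319 + 49) = sqrt(368) = 4*sqrt(23) ≈ 19.183)
Y(g, A) = g**2 + 54*A (Y(g, A) = (g**2 + 52*A) + 2*A = g**2 + 54*A)
1663580 + Y(W(-14), D) = 1663580 + ((-14)**2 + 54*(4*sqrt(23))) = 1663580 + (196 + 216*sqrt(23)) = 1663776 + 216*sqrt(23)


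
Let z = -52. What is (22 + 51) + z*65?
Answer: -3307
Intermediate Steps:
(22 + 51) + z*65 = (22 + 51) - 52*65 = 73 - 3380 = -3307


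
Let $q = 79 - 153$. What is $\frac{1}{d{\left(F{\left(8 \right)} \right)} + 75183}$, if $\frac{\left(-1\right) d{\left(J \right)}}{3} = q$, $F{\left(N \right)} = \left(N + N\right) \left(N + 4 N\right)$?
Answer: $\frac{1}{75405} \approx 1.3262 \cdot 10^{-5}$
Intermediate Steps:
$F{\left(N \right)} = 10 N^{2}$ ($F{\left(N \right)} = 2 N 5 N = 10 N^{2}$)
$q = -74$ ($q = 79 - 153 = -74$)
$d{\left(J \right)} = 222$ ($d{\left(J \right)} = \left(-3\right) \left(-74\right) = 222$)
$\frac{1}{d{\left(F{\left(8 \right)} \right)} + 75183} = \frac{1}{222 + 75183} = \frac{1}{75405}$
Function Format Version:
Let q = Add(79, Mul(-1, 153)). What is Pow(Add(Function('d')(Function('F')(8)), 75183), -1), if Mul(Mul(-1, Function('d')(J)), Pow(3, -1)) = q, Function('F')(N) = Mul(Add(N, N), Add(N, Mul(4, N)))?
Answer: Rational(1, 75405) ≈ 1.3262e-5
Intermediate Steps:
Function('F')(N) = Mul(10, Pow(N, 2)) (Function('F')(N) = Mul(Mul(2, N), Mul(5, N)) = Mul(10, Pow(N, 2)))
q = -74 (q = Add(79, -153) = -74)
Function('d')(J) = 222 (Function('d')(J) = Mul(-3, -74) = 222)
Pow(Add(Function('d')(Function('F')(8)), 75183), -1) = Pow(Add(222, 75183), -1) = Pow(75405, -1) = Rational(1, 75405)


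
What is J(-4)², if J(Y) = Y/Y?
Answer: 1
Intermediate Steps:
J(Y) = 1
J(-4)² = 1² = 1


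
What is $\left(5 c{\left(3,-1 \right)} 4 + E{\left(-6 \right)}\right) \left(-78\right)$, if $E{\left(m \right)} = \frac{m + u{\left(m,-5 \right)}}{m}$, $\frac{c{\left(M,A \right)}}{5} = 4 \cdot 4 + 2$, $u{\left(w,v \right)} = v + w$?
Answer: $-140621$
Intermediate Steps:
$c{\left(M,A \right)} = 90$ ($c{\left(M,A \right)} = 5 \left(4 \cdot 4 + 2\right) = 5 \left(16 + 2\right) = 5 \cdot 18 = 90$)
$E{\left(m \right)} = \frac{-5 + 2 m}{m}$ ($E{\left(m \right)} = \frac{m + \left(-5 + m\right)}{m} = \frac{-5 + 2 m}{m}$)
$\left(5 c{\left(3,-1 \right)} 4 + E{\left(-6 \right)}\right) \left(-78\right) = \left(5 \cdot 90 \cdot 4 + \left(2 - \frac{5}{-6}\right)\right) \left(-78\right) = \left(450 \cdot 4 + \left(2 - - \frac{5}{6}\right)\right) \left(-78\right) = \left(1800 + \left(2 + \frac{5}{6}\right)\right) \left(-78\right) = \left(1800 + \frac{17}{6}\right) \left(-78\right) = \frac{10817}{6} \left(-78\right) = -140621$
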